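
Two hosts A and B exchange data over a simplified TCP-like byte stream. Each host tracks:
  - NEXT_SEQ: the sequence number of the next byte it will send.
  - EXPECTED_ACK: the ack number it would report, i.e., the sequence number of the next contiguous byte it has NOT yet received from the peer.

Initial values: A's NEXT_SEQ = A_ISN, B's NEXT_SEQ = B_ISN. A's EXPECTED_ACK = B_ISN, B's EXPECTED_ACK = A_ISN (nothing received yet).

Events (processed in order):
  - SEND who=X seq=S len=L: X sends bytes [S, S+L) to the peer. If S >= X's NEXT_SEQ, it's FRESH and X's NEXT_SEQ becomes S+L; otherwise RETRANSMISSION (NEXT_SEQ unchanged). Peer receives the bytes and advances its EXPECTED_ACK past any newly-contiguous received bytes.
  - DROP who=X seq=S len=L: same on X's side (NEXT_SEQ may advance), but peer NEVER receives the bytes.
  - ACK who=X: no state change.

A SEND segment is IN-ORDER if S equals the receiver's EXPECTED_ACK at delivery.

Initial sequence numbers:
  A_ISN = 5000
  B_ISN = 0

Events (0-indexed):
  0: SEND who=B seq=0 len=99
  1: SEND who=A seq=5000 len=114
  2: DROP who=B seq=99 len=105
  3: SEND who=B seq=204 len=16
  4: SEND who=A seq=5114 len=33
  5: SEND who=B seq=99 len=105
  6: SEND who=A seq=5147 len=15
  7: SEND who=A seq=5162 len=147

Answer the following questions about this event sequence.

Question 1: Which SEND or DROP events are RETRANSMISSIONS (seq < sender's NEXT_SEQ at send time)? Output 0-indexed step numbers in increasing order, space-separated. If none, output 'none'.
Answer: 5

Derivation:
Step 0: SEND seq=0 -> fresh
Step 1: SEND seq=5000 -> fresh
Step 2: DROP seq=99 -> fresh
Step 3: SEND seq=204 -> fresh
Step 4: SEND seq=5114 -> fresh
Step 5: SEND seq=99 -> retransmit
Step 6: SEND seq=5147 -> fresh
Step 7: SEND seq=5162 -> fresh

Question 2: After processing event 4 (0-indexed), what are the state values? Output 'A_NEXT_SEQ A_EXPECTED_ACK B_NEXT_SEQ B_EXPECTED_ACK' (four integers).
After event 0: A_seq=5000 A_ack=99 B_seq=99 B_ack=5000
After event 1: A_seq=5114 A_ack=99 B_seq=99 B_ack=5114
After event 2: A_seq=5114 A_ack=99 B_seq=204 B_ack=5114
After event 3: A_seq=5114 A_ack=99 B_seq=220 B_ack=5114
After event 4: A_seq=5147 A_ack=99 B_seq=220 B_ack=5147

5147 99 220 5147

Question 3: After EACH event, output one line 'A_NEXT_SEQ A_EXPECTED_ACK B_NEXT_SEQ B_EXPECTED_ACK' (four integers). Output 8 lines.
5000 99 99 5000
5114 99 99 5114
5114 99 204 5114
5114 99 220 5114
5147 99 220 5147
5147 220 220 5147
5162 220 220 5162
5309 220 220 5309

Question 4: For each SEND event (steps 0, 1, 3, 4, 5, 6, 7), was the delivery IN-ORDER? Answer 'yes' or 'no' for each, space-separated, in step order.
Answer: yes yes no yes yes yes yes

Derivation:
Step 0: SEND seq=0 -> in-order
Step 1: SEND seq=5000 -> in-order
Step 3: SEND seq=204 -> out-of-order
Step 4: SEND seq=5114 -> in-order
Step 5: SEND seq=99 -> in-order
Step 6: SEND seq=5147 -> in-order
Step 7: SEND seq=5162 -> in-order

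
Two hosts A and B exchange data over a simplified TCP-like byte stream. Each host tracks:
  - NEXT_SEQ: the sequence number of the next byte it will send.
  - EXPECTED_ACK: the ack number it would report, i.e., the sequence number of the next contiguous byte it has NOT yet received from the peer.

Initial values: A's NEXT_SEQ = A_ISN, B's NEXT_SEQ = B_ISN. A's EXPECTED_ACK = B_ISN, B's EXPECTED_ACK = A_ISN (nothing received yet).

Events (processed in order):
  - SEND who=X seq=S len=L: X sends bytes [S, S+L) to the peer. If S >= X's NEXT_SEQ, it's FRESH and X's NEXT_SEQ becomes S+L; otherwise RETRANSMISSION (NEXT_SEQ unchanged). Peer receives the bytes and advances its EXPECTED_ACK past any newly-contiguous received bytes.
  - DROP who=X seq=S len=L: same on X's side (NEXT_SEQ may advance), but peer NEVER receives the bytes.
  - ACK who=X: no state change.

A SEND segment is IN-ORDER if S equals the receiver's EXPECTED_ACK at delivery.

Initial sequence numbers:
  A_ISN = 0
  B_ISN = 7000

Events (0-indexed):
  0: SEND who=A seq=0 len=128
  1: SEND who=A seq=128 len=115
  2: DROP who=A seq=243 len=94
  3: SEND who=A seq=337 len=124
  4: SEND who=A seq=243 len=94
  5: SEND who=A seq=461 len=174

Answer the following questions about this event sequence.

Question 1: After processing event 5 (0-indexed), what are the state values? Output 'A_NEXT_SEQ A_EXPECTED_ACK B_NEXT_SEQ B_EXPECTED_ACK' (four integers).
After event 0: A_seq=128 A_ack=7000 B_seq=7000 B_ack=128
After event 1: A_seq=243 A_ack=7000 B_seq=7000 B_ack=243
After event 2: A_seq=337 A_ack=7000 B_seq=7000 B_ack=243
After event 3: A_seq=461 A_ack=7000 B_seq=7000 B_ack=243
After event 4: A_seq=461 A_ack=7000 B_seq=7000 B_ack=461
After event 5: A_seq=635 A_ack=7000 B_seq=7000 B_ack=635

635 7000 7000 635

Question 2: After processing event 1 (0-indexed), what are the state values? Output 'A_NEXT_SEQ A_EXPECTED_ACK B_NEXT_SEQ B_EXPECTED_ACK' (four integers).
After event 0: A_seq=128 A_ack=7000 B_seq=7000 B_ack=128
After event 1: A_seq=243 A_ack=7000 B_seq=7000 B_ack=243

243 7000 7000 243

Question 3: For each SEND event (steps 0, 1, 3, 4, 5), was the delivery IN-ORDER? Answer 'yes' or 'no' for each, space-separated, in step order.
Step 0: SEND seq=0 -> in-order
Step 1: SEND seq=128 -> in-order
Step 3: SEND seq=337 -> out-of-order
Step 4: SEND seq=243 -> in-order
Step 5: SEND seq=461 -> in-order

Answer: yes yes no yes yes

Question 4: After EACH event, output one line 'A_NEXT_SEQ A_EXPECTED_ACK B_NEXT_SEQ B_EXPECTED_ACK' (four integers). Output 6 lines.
128 7000 7000 128
243 7000 7000 243
337 7000 7000 243
461 7000 7000 243
461 7000 7000 461
635 7000 7000 635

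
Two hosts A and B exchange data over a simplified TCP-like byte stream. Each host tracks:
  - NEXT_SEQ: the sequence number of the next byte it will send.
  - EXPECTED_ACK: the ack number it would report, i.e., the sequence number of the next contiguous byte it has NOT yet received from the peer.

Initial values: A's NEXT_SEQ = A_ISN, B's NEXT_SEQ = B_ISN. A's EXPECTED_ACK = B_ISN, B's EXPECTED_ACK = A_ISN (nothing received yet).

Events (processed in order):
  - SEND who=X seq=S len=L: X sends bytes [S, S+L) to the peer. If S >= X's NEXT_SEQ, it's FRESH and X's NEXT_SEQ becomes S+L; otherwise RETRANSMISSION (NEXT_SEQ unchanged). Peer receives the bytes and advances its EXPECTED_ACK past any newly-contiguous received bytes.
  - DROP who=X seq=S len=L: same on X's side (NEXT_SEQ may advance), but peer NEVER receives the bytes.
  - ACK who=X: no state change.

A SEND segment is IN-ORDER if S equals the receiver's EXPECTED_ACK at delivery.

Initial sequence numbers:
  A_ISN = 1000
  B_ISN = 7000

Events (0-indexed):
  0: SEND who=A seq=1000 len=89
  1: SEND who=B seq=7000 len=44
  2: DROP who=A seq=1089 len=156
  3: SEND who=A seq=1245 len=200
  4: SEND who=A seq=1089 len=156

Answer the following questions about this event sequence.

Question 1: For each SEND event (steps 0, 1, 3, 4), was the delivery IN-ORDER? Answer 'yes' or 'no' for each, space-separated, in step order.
Answer: yes yes no yes

Derivation:
Step 0: SEND seq=1000 -> in-order
Step 1: SEND seq=7000 -> in-order
Step 3: SEND seq=1245 -> out-of-order
Step 4: SEND seq=1089 -> in-order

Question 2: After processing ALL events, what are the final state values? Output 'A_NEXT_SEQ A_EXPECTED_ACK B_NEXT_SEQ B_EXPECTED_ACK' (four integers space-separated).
After event 0: A_seq=1089 A_ack=7000 B_seq=7000 B_ack=1089
After event 1: A_seq=1089 A_ack=7044 B_seq=7044 B_ack=1089
After event 2: A_seq=1245 A_ack=7044 B_seq=7044 B_ack=1089
After event 3: A_seq=1445 A_ack=7044 B_seq=7044 B_ack=1089
After event 4: A_seq=1445 A_ack=7044 B_seq=7044 B_ack=1445

Answer: 1445 7044 7044 1445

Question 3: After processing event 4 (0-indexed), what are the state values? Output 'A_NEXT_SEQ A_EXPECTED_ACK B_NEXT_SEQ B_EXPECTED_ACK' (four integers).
After event 0: A_seq=1089 A_ack=7000 B_seq=7000 B_ack=1089
After event 1: A_seq=1089 A_ack=7044 B_seq=7044 B_ack=1089
After event 2: A_seq=1245 A_ack=7044 B_seq=7044 B_ack=1089
After event 3: A_seq=1445 A_ack=7044 B_seq=7044 B_ack=1089
After event 4: A_seq=1445 A_ack=7044 B_seq=7044 B_ack=1445

1445 7044 7044 1445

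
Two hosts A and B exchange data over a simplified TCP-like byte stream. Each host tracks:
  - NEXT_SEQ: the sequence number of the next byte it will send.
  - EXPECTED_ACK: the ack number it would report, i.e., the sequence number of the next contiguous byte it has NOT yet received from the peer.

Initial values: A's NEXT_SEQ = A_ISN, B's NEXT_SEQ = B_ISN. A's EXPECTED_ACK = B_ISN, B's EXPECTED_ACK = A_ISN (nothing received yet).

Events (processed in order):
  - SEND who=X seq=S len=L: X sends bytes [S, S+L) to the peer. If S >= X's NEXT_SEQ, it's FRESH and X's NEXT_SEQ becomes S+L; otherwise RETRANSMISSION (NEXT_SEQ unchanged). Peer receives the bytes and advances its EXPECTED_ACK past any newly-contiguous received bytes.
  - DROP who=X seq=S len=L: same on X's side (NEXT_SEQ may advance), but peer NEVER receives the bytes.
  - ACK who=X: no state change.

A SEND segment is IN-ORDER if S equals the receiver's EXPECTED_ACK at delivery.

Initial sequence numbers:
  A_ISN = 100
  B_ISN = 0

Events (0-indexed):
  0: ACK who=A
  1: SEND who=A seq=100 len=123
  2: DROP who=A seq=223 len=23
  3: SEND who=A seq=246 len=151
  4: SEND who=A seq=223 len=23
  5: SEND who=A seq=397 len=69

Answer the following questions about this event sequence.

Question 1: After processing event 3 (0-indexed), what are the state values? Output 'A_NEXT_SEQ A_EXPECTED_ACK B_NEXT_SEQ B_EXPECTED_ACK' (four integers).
After event 0: A_seq=100 A_ack=0 B_seq=0 B_ack=100
After event 1: A_seq=223 A_ack=0 B_seq=0 B_ack=223
After event 2: A_seq=246 A_ack=0 B_seq=0 B_ack=223
After event 3: A_seq=397 A_ack=0 B_seq=0 B_ack=223

397 0 0 223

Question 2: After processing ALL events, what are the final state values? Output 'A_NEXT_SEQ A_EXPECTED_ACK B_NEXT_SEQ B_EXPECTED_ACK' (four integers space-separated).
Answer: 466 0 0 466

Derivation:
After event 0: A_seq=100 A_ack=0 B_seq=0 B_ack=100
After event 1: A_seq=223 A_ack=0 B_seq=0 B_ack=223
After event 2: A_seq=246 A_ack=0 B_seq=0 B_ack=223
After event 3: A_seq=397 A_ack=0 B_seq=0 B_ack=223
After event 4: A_seq=397 A_ack=0 B_seq=0 B_ack=397
After event 5: A_seq=466 A_ack=0 B_seq=0 B_ack=466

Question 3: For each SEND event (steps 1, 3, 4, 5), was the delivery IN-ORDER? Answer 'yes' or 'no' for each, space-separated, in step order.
Answer: yes no yes yes

Derivation:
Step 1: SEND seq=100 -> in-order
Step 3: SEND seq=246 -> out-of-order
Step 4: SEND seq=223 -> in-order
Step 5: SEND seq=397 -> in-order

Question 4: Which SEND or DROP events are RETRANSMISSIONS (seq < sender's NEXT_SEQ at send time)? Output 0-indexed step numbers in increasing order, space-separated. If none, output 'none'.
Step 1: SEND seq=100 -> fresh
Step 2: DROP seq=223 -> fresh
Step 3: SEND seq=246 -> fresh
Step 4: SEND seq=223 -> retransmit
Step 5: SEND seq=397 -> fresh

Answer: 4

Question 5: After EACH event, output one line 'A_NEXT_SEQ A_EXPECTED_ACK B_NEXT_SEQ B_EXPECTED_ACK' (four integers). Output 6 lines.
100 0 0 100
223 0 0 223
246 0 0 223
397 0 0 223
397 0 0 397
466 0 0 466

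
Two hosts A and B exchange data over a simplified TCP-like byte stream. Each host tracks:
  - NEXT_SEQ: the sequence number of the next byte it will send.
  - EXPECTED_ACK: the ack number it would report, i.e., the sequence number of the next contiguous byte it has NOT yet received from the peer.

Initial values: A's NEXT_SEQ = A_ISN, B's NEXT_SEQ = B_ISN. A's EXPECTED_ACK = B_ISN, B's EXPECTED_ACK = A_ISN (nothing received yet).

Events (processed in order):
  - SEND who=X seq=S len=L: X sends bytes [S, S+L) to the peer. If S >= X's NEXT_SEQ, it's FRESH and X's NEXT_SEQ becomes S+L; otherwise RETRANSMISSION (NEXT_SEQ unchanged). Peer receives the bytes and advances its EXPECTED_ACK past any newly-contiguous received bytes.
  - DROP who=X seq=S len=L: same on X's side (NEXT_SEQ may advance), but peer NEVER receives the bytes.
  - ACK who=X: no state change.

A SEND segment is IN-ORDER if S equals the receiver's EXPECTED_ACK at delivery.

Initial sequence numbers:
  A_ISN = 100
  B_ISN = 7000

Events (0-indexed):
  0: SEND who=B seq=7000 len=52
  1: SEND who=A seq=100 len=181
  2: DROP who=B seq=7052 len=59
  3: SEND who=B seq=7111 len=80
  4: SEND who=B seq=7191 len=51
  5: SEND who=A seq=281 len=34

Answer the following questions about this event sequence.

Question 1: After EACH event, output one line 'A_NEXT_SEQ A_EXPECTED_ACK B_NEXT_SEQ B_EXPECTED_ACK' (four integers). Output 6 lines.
100 7052 7052 100
281 7052 7052 281
281 7052 7111 281
281 7052 7191 281
281 7052 7242 281
315 7052 7242 315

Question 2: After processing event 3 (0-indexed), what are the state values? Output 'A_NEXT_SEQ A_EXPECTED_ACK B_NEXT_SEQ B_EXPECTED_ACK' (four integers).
After event 0: A_seq=100 A_ack=7052 B_seq=7052 B_ack=100
After event 1: A_seq=281 A_ack=7052 B_seq=7052 B_ack=281
After event 2: A_seq=281 A_ack=7052 B_seq=7111 B_ack=281
After event 3: A_seq=281 A_ack=7052 B_seq=7191 B_ack=281

281 7052 7191 281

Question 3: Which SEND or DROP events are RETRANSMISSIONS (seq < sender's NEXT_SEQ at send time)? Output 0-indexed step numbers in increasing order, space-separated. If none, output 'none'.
Step 0: SEND seq=7000 -> fresh
Step 1: SEND seq=100 -> fresh
Step 2: DROP seq=7052 -> fresh
Step 3: SEND seq=7111 -> fresh
Step 4: SEND seq=7191 -> fresh
Step 5: SEND seq=281 -> fresh

Answer: none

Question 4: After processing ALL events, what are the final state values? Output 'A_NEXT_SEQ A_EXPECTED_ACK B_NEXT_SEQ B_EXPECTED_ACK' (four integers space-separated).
After event 0: A_seq=100 A_ack=7052 B_seq=7052 B_ack=100
After event 1: A_seq=281 A_ack=7052 B_seq=7052 B_ack=281
After event 2: A_seq=281 A_ack=7052 B_seq=7111 B_ack=281
After event 3: A_seq=281 A_ack=7052 B_seq=7191 B_ack=281
After event 4: A_seq=281 A_ack=7052 B_seq=7242 B_ack=281
After event 5: A_seq=315 A_ack=7052 B_seq=7242 B_ack=315

Answer: 315 7052 7242 315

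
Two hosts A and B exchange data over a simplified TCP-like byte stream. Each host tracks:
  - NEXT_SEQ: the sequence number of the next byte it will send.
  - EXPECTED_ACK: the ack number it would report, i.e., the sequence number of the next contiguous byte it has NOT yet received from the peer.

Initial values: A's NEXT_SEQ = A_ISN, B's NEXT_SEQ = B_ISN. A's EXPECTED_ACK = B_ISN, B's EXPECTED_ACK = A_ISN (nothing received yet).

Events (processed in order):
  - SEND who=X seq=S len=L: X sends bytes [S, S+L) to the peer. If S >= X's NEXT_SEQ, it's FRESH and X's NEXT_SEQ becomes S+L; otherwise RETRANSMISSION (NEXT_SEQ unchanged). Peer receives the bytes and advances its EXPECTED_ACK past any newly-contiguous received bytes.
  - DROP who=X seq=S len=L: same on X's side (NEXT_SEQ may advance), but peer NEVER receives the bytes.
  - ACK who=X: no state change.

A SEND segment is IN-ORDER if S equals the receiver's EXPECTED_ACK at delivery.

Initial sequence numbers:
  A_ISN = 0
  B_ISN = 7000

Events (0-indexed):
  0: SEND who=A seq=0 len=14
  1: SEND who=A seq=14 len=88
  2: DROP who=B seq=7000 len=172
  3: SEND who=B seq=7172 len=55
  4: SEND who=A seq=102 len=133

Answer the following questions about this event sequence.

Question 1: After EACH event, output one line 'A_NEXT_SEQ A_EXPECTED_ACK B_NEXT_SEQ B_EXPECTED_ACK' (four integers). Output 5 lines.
14 7000 7000 14
102 7000 7000 102
102 7000 7172 102
102 7000 7227 102
235 7000 7227 235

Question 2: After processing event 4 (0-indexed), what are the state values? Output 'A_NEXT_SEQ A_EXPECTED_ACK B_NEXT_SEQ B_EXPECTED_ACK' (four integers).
After event 0: A_seq=14 A_ack=7000 B_seq=7000 B_ack=14
After event 1: A_seq=102 A_ack=7000 B_seq=7000 B_ack=102
After event 2: A_seq=102 A_ack=7000 B_seq=7172 B_ack=102
After event 3: A_seq=102 A_ack=7000 B_seq=7227 B_ack=102
After event 4: A_seq=235 A_ack=7000 B_seq=7227 B_ack=235

235 7000 7227 235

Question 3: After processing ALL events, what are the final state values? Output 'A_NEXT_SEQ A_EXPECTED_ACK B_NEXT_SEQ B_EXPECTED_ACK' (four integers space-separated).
After event 0: A_seq=14 A_ack=7000 B_seq=7000 B_ack=14
After event 1: A_seq=102 A_ack=7000 B_seq=7000 B_ack=102
After event 2: A_seq=102 A_ack=7000 B_seq=7172 B_ack=102
After event 3: A_seq=102 A_ack=7000 B_seq=7227 B_ack=102
After event 4: A_seq=235 A_ack=7000 B_seq=7227 B_ack=235

Answer: 235 7000 7227 235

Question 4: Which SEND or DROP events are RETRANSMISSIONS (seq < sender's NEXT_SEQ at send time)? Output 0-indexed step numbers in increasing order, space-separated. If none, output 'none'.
Answer: none

Derivation:
Step 0: SEND seq=0 -> fresh
Step 1: SEND seq=14 -> fresh
Step 2: DROP seq=7000 -> fresh
Step 3: SEND seq=7172 -> fresh
Step 4: SEND seq=102 -> fresh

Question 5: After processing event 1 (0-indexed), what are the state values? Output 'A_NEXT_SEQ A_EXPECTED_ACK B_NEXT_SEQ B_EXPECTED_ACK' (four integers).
After event 0: A_seq=14 A_ack=7000 B_seq=7000 B_ack=14
After event 1: A_seq=102 A_ack=7000 B_seq=7000 B_ack=102

102 7000 7000 102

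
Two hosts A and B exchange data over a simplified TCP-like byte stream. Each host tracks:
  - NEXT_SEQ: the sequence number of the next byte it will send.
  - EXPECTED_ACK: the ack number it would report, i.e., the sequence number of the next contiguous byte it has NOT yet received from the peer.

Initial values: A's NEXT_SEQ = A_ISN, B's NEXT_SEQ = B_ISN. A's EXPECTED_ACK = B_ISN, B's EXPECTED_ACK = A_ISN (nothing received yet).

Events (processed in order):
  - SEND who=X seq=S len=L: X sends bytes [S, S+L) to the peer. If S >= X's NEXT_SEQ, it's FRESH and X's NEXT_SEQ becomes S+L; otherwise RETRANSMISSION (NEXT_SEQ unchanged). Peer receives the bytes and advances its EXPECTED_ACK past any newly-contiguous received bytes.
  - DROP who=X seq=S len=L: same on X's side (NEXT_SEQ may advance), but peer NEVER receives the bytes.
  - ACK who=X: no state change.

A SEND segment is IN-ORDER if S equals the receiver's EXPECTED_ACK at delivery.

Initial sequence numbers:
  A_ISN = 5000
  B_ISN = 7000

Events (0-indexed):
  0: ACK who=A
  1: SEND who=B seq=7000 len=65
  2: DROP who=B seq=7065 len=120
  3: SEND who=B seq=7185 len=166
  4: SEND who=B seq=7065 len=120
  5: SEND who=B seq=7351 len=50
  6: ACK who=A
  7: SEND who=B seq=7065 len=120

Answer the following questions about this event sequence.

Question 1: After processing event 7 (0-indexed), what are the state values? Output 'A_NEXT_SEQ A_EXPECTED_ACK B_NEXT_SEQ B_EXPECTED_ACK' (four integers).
After event 0: A_seq=5000 A_ack=7000 B_seq=7000 B_ack=5000
After event 1: A_seq=5000 A_ack=7065 B_seq=7065 B_ack=5000
After event 2: A_seq=5000 A_ack=7065 B_seq=7185 B_ack=5000
After event 3: A_seq=5000 A_ack=7065 B_seq=7351 B_ack=5000
After event 4: A_seq=5000 A_ack=7351 B_seq=7351 B_ack=5000
After event 5: A_seq=5000 A_ack=7401 B_seq=7401 B_ack=5000
After event 6: A_seq=5000 A_ack=7401 B_seq=7401 B_ack=5000
After event 7: A_seq=5000 A_ack=7401 B_seq=7401 B_ack=5000

5000 7401 7401 5000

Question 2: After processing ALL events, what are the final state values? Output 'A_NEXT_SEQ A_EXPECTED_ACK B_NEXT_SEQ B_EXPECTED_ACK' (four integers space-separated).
Answer: 5000 7401 7401 5000

Derivation:
After event 0: A_seq=5000 A_ack=7000 B_seq=7000 B_ack=5000
After event 1: A_seq=5000 A_ack=7065 B_seq=7065 B_ack=5000
After event 2: A_seq=5000 A_ack=7065 B_seq=7185 B_ack=5000
After event 3: A_seq=5000 A_ack=7065 B_seq=7351 B_ack=5000
After event 4: A_seq=5000 A_ack=7351 B_seq=7351 B_ack=5000
After event 5: A_seq=5000 A_ack=7401 B_seq=7401 B_ack=5000
After event 6: A_seq=5000 A_ack=7401 B_seq=7401 B_ack=5000
After event 7: A_seq=5000 A_ack=7401 B_seq=7401 B_ack=5000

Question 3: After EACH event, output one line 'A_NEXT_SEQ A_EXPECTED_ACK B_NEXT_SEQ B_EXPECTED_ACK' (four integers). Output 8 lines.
5000 7000 7000 5000
5000 7065 7065 5000
5000 7065 7185 5000
5000 7065 7351 5000
5000 7351 7351 5000
5000 7401 7401 5000
5000 7401 7401 5000
5000 7401 7401 5000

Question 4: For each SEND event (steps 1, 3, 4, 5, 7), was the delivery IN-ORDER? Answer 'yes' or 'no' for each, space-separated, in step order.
Step 1: SEND seq=7000 -> in-order
Step 3: SEND seq=7185 -> out-of-order
Step 4: SEND seq=7065 -> in-order
Step 5: SEND seq=7351 -> in-order
Step 7: SEND seq=7065 -> out-of-order

Answer: yes no yes yes no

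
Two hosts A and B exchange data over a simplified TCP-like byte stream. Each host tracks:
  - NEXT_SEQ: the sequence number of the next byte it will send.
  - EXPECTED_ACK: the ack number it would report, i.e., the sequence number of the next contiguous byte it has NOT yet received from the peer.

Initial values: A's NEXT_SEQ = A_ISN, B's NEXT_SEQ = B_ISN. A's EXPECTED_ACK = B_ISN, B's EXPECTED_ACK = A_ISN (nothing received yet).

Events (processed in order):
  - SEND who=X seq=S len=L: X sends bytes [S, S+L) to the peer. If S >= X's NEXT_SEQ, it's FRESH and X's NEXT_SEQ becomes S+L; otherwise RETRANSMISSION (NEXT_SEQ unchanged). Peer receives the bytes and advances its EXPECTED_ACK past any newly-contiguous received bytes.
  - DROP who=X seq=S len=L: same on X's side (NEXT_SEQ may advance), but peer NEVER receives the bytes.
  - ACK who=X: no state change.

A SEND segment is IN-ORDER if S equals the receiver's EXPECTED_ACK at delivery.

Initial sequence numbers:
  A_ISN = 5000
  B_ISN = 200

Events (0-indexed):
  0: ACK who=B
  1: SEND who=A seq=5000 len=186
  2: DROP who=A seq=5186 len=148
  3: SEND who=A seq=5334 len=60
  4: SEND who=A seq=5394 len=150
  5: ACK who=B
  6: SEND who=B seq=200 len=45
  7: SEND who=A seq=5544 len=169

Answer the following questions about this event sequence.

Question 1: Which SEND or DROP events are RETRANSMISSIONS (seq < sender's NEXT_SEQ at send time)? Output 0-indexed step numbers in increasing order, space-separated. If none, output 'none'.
Answer: none

Derivation:
Step 1: SEND seq=5000 -> fresh
Step 2: DROP seq=5186 -> fresh
Step 3: SEND seq=5334 -> fresh
Step 4: SEND seq=5394 -> fresh
Step 6: SEND seq=200 -> fresh
Step 7: SEND seq=5544 -> fresh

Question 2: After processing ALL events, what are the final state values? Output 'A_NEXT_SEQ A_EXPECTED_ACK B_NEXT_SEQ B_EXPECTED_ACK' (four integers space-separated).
Answer: 5713 245 245 5186

Derivation:
After event 0: A_seq=5000 A_ack=200 B_seq=200 B_ack=5000
After event 1: A_seq=5186 A_ack=200 B_seq=200 B_ack=5186
After event 2: A_seq=5334 A_ack=200 B_seq=200 B_ack=5186
After event 3: A_seq=5394 A_ack=200 B_seq=200 B_ack=5186
After event 4: A_seq=5544 A_ack=200 B_seq=200 B_ack=5186
After event 5: A_seq=5544 A_ack=200 B_seq=200 B_ack=5186
After event 6: A_seq=5544 A_ack=245 B_seq=245 B_ack=5186
After event 7: A_seq=5713 A_ack=245 B_seq=245 B_ack=5186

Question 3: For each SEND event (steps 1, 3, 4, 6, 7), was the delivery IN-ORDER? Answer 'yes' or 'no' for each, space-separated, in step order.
Step 1: SEND seq=5000 -> in-order
Step 3: SEND seq=5334 -> out-of-order
Step 4: SEND seq=5394 -> out-of-order
Step 6: SEND seq=200 -> in-order
Step 7: SEND seq=5544 -> out-of-order

Answer: yes no no yes no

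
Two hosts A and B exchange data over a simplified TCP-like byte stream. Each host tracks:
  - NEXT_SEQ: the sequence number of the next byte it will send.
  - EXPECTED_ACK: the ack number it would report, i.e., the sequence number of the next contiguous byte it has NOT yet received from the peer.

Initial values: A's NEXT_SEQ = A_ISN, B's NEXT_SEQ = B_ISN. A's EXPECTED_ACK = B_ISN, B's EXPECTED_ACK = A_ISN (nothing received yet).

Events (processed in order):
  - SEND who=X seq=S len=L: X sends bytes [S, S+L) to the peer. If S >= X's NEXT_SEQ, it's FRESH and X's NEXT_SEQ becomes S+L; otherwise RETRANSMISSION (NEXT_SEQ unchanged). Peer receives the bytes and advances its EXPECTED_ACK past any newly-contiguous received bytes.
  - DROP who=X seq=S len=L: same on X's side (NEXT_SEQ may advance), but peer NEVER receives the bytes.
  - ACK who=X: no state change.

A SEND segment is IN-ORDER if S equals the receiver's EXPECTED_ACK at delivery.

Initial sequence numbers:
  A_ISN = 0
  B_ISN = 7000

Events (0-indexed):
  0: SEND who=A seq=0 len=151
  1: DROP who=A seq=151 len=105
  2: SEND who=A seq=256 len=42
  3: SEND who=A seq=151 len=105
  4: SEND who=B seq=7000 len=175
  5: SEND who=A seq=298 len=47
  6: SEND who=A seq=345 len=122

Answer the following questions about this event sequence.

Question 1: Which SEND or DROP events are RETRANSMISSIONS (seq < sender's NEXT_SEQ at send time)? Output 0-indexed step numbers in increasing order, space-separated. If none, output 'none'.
Step 0: SEND seq=0 -> fresh
Step 1: DROP seq=151 -> fresh
Step 2: SEND seq=256 -> fresh
Step 3: SEND seq=151 -> retransmit
Step 4: SEND seq=7000 -> fresh
Step 5: SEND seq=298 -> fresh
Step 6: SEND seq=345 -> fresh

Answer: 3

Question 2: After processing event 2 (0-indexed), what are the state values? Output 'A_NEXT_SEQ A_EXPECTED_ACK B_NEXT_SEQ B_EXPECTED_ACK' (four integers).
After event 0: A_seq=151 A_ack=7000 B_seq=7000 B_ack=151
After event 1: A_seq=256 A_ack=7000 B_seq=7000 B_ack=151
After event 2: A_seq=298 A_ack=7000 B_seq=7000 B_ack=151

298 7000 7000 151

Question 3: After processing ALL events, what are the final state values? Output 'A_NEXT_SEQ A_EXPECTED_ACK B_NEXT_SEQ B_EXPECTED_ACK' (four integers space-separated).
Answer: 467 7175 7175 467

Derivation:
After event 0: A_seq=151 A_ack=7000 B_seq=7000 B_ack=151
After event 1: A_seq=256 A_ack=7000 B_seq=7000 B_ack=151
After event 2: A_seq=298 A_ack=7000 B_seq=7000 B_ack=151
After event 3: A_seq=298 A_ack=7000 B_seq=7000 B_ack=298
After event 4: A_seq=298 A_ack=7175 B_seq=7175 B_ack=298
After event 5: A_seq=345 A_ack=7175 B_seq=7175 B_ack=345
After event 6: A_seq=467 A_ack=7175 B_seq=7175 B_ack=467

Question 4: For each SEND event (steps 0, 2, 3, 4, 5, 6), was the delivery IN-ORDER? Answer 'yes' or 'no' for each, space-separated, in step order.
Step 0: SEND seq=0 -> in-order
Step 2: SEND seq=256 -> out-of-order
Step 3: SEND seq=151 -> in-order
Step 4: SEND seq=7000 -> in-order
Step 5: SEND seq=298 -> in-order
Step 6: SEND seq=345 -> in-order

Answer: yes no yes yes yes yes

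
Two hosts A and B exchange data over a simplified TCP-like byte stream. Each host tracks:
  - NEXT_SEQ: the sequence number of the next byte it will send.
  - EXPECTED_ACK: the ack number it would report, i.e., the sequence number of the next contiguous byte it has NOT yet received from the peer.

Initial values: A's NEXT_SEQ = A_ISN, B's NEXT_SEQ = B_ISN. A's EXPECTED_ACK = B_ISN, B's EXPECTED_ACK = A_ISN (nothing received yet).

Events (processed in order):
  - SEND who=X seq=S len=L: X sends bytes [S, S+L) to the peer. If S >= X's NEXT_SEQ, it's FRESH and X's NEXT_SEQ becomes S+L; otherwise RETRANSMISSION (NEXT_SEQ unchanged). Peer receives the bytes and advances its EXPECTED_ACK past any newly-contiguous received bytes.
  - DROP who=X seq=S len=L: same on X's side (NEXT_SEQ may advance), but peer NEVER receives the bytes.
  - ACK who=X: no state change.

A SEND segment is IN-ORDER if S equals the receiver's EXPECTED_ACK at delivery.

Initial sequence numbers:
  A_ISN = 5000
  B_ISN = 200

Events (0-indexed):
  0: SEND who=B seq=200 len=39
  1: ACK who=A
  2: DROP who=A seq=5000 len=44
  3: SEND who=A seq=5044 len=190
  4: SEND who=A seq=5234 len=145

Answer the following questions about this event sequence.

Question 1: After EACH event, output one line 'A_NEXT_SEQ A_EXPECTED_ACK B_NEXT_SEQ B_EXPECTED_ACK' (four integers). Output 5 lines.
5000 239 239 5000
5000 239 239 5000
5044 239 239 5000
5234 239 239 5000
5379 239 239 5000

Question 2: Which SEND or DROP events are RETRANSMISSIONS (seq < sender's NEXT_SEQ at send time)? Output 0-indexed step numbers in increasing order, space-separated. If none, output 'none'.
Step 0: SEND seq=200 -> fresh
Step 2: DROP seq=5000 -> fresh
Step 3: SEND seq=5044 -> fresh
Step 4: SEND seq=5234 -> fresh

Answer: none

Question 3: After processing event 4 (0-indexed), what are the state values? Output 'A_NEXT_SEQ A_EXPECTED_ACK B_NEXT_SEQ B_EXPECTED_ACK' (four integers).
After event 0: A_seq=5000 A_ack=239 B_seq=239 B_ack=5000
After event 1: A_seq=5000 A_ack=239 B_seq=239 B_ack=5000
After event 2: A_seq=5044 A_ack=239 B_seq=239 B_ack=5000
After event 3: A_seq=5234 A_ack=239 B_seq=239 B_ack=5000
After event 4: A_seq=5379 A_ack=239 B_seq=239 B_ack=5000

5379 239 239 5000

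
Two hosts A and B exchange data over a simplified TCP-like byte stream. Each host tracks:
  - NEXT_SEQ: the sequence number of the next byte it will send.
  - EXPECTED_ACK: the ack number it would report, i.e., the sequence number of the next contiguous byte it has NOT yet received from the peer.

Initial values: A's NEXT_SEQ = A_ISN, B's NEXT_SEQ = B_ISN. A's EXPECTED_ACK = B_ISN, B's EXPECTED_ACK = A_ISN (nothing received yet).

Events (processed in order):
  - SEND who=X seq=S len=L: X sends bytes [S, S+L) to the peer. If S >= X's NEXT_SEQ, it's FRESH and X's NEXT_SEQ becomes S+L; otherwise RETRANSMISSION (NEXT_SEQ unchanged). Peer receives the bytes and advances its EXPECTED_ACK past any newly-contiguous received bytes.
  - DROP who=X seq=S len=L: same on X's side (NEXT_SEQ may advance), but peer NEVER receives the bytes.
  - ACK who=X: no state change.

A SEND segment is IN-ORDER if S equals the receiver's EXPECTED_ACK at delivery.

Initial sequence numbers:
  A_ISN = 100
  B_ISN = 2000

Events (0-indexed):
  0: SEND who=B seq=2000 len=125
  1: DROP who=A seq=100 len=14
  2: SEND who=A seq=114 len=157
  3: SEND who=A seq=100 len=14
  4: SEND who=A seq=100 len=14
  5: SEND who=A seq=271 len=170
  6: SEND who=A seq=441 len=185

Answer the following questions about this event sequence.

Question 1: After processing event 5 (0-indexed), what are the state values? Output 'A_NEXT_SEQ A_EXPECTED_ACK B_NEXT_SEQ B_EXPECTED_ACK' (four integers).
After event 0: A_seq=100 A_ack=2125 B_seq=2125 B_ack=100
After event 1: A_seq=114 A_ack=2125 B_seq=2125 B_ack=100
After event 2: A_seq=271 A_ack=2125 B_seq=2125 B_ack=100
After event 3: A_seq=271 A_ack=2125 B_seq=2125 B_ack=271
After event 4: A_seq=271 A_ack=2125 B_seq=2125 B_ack=271
After event 5: A_seq=441 A_ack=2125 B_seq=2125 B_ack=441

441 2125 2125 441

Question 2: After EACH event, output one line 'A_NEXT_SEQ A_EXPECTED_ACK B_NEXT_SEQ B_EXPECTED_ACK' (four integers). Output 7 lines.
100 2125 2125 100
114 2125 2125 100
271 2125 2125 100
271 2125 2125 271
271 2125 2125 271
441 2125 2125 441
626 2125 2125 626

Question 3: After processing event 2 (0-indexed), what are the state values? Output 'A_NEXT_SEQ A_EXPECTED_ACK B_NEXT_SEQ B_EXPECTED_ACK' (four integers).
After event 0: A_seq=100 A_ack=2125 B_seq=2125 B_ack=100
After event 1: A_seq=114 A_ack=2125 B_seq=2125 B_ack=100
After event 2: A_seq=271 A_ack=2125 B_seq=2125 B_ack=100

271 2125 2125 100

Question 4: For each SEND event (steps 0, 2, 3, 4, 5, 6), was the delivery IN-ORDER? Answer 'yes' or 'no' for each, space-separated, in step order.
Step 0: SEND seq=2000 -> in-order
Step 2: SEND seq=114 -> out-of-order
Step 3: SEND seq=100 -> in-order
Step 4: SEND seq=100 -> out-of-order
Step 5: SEND seq=271 -> in-order
Step 6: SEND seq=441 -> in-order

Answer: yes no yes no yes yes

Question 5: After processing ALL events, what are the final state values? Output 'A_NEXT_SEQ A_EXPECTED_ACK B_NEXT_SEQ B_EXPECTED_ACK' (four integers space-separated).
Answer: 626 2125 2125 626

Derivation:
After event 0: A_seq=100 A_ack=2125 B_seq=2125 B_ack=100
After event 1: A_seq=114 A_ack=2125 B_seq=2125 B_ack=100
After event 2: A_seq=271 A_ack=2125 B_seq=2125 B_ack=100
After event 3: A_seq=271 A_ack=2125 B_seq=2125 B_ack=271
After event 4: A_seq=271 A_ack=2125 B_seq=2125 B_ack=271
After event 5: A_seq=441 A_ack=2125 B_seq=2125 B_ack=441
After event 6: A_seq=626 A_ack=2125 B_seq=2125 B_ack=626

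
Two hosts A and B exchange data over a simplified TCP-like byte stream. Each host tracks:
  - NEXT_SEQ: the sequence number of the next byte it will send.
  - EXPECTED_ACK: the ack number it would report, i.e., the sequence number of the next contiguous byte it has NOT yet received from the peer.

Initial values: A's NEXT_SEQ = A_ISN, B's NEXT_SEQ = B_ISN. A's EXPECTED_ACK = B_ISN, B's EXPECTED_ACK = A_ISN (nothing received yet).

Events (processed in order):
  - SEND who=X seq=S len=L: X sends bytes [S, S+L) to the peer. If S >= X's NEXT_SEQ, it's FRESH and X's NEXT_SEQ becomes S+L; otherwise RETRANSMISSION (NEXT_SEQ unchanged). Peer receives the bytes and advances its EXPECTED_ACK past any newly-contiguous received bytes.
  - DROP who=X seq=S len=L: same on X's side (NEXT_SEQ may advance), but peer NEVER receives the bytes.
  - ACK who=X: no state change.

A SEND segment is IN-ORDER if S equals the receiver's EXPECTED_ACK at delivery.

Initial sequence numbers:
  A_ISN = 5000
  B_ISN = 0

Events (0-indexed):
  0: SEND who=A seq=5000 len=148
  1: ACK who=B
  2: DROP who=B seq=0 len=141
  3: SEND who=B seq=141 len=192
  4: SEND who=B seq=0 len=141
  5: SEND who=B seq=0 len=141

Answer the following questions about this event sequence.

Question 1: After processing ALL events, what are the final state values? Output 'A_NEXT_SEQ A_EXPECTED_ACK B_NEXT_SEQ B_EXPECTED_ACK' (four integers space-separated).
Answer: 5148 333 333 5148

Derivation:
After event 0: A_seq=5148 A_ack=0 B_seq=0 B_ack=5148
After event 1: A_seq=5148 A_ack=0 B_seq=0 B_ack=5148
After event 2: A_seq=5148 A_ack=0 B_seq=141 B_ack=5148
After event 3: A_seq=5148 A_ack=0 B_seq=333 B_ack=5148
After event 4: A_seq=5148 A_ack=333 B_seq=333 B_ack=5148
After event 5: A_seq=5148 A_ack=333 B_seq=333 B_ack=5148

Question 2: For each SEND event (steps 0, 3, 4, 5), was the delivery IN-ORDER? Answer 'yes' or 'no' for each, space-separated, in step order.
Answer: yes no yes no

Derivation:
Step 0: SEND seq=5000 -> in-order
Step 3: SEND seq=141 -> out-of-order
Step 4: SEND seq=0 -> in-order
Step 5: SEND seq=0 -> out-of-order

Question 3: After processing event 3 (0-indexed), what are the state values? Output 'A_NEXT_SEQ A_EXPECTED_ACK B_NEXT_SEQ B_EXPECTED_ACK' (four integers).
After event 0: A_seq=5148 A_ack=0 B_seq=0 B_ack=5148
After event 1: A_seq=5148 A_ack=0 B_seq=0 B_ack=5148
After event 2: A_seq=5148 A_ack=0 B_seq=141 B_ack=5148
After event 3: A_seq=5148 A_ack=0 B_seq=333 B_ack=5148

5148 0 333 5148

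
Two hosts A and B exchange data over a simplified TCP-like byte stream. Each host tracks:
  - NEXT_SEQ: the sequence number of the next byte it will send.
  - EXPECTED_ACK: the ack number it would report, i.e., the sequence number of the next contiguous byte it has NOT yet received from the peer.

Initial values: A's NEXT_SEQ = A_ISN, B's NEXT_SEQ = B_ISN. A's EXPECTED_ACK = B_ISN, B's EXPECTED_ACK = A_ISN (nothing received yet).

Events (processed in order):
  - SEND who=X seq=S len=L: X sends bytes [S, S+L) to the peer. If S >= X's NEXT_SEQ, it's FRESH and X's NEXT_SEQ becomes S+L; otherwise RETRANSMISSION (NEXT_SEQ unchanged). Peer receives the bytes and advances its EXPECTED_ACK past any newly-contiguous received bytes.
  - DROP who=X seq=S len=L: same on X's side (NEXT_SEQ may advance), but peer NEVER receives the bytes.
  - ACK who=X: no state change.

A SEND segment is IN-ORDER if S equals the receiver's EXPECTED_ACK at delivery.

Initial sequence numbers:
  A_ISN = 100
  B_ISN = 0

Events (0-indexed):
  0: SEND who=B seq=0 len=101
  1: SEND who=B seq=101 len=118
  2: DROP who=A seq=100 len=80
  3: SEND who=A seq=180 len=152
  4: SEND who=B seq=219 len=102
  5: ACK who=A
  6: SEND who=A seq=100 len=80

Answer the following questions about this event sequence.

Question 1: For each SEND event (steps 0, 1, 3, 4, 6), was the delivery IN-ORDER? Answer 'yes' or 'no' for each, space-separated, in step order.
Answer: yes yes no yes yes

Derivation:
Step 0: SEND seq=0 -> in-order
Step 1: SEND seq=101 -> in-order
Step 3: SEND seq=180 -> out-of-order
Step 4: SEND seq=219 -> in-order
Step 6: SEND seq=100 -> in-order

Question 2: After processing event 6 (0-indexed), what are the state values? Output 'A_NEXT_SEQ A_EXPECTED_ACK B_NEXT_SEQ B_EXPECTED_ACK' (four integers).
After event 0: A_seq=100 A_ack=101 B_seq=101 B_ack=100
After event 1: A_seq=100 A_ack=219 B_seq=219 B_ack=100
After event 2: A_seq=180 A_ack=219 B_seq=219 B_ack=100
After event 3: A_seq=332 A_ack=219 B_seq=219 B_ack=100
After event 4: A_seq=332 A_ack=321 B_seq=321 B_ack=100
After event 5: A_seq=332 A_ack=321 B_seq=321 B_ack=100
After event 6: A_seq=332 A_ack=321 B_seq=321 B_ack=332

332 321 321 332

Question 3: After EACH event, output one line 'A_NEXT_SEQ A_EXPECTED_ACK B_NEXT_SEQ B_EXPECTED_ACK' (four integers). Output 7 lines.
100 101 101 100
100 219 219 100
180 219 219 100
332 219 219 100
332 321 321 100
332 321 321 100
332 321 321 332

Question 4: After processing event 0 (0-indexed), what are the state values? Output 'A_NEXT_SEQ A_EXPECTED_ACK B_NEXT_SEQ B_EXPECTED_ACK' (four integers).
After event 0: A_seq=100 A_ack=101 B_seq=101 B_ack=100

100 101 101 100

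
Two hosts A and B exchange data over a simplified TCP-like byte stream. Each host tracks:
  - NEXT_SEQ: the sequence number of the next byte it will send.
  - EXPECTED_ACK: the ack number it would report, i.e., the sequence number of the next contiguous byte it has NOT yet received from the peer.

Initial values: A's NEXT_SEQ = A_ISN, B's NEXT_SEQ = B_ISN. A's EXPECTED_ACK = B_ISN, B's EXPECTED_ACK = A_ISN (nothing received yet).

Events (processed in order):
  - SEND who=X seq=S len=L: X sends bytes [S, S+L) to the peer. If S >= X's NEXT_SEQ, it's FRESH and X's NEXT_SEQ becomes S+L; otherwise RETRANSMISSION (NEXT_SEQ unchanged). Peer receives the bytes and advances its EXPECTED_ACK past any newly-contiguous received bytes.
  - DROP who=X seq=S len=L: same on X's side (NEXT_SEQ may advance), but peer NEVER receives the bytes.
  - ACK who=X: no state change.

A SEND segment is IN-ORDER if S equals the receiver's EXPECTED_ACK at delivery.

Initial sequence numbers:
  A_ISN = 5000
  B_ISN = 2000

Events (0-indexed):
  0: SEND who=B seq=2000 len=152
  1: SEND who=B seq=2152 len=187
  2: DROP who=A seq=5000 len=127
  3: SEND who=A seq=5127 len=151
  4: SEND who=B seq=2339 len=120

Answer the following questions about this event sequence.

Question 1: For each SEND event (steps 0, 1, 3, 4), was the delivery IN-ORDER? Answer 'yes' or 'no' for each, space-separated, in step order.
Step 0: SEND seq=2000 -> in-order
Step 1: SEND seq=2152 -> in-order
Step 3: SEND seq=5127 -> out-of-order
Step 4: SEND seq=2339 -> in-order

Answer: yes yes no yes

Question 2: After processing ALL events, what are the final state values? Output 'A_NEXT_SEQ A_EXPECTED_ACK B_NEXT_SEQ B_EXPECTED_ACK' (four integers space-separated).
After event 0: A_seq=5000 A_ack=2152 B_seq=2152 B_ack=5000
After event 1: A_seq=5000 A_ack=2339 B_seq=2339 B_ack=5000
After event 2: A_seq=5127 A_ack=2339 B_seq=2339 B_ack=5000
After event 3: A_seq=5278 A_ack=2339 B_seq=2339 B_ack=5000
After event 4: A_seq=5278 A_ack=2459 B_seq=2459 B_ack=5000

Answer: 5278 2459 2459 5000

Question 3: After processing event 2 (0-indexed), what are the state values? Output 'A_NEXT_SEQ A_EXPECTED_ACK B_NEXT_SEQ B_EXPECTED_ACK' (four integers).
After event 0: A_seq=5000 A_ack=2152 B_seq=2152 B_ack=5000
After event 1: A_seq=5000 A_ack=2339 B_seq=2339 B_ack=5000
After event 2: A_seq=5127 A_ack=2339 B_seq=2339 B_ack=5000

5127 2339 2339 5000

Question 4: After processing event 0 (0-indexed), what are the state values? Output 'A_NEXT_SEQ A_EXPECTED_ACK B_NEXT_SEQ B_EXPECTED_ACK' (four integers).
After event 0: A_seq=5000 A_ack=2152 B_seq=2152 B_ack=5000

5000 2152 2152 5000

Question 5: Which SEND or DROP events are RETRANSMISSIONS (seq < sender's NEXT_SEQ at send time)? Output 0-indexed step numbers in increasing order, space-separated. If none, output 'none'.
Answer: none

Derivation:
Step 0: SEND seq=2000 -> fresh
Step 1: SEND seq=2152 -> fresh
Step 2: DROP seq=5000 -> fresh
Step 3: SEND seq=5127 -> fresh
Step 4: SEND seq=2339 -> fresh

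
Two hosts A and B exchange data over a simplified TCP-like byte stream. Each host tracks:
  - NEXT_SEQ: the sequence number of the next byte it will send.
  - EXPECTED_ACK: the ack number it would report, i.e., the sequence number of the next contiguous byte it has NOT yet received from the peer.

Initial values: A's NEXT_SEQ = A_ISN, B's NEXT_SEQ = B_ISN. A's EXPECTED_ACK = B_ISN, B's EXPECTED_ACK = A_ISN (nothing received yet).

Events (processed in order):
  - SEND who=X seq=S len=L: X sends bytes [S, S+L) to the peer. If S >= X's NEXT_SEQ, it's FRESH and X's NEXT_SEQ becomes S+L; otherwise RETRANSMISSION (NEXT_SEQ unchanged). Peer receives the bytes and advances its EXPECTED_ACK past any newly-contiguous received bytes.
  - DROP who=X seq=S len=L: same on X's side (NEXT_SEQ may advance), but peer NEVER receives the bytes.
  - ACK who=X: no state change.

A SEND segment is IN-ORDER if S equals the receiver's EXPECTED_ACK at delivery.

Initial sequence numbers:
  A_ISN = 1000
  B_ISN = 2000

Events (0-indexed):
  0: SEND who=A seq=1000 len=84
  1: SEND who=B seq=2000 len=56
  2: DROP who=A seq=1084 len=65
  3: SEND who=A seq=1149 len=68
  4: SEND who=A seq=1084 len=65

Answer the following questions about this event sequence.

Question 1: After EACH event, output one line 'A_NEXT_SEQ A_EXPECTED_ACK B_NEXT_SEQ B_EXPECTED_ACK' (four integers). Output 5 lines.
1084 2000 2000 1084
1084 2056 2056 1084
1149 2056 2056 1084
1217 2056 2056 1084
1217 2056 2056 1217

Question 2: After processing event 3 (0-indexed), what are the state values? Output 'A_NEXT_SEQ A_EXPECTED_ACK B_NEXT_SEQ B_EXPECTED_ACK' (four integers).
After event 0: A_seq=1084 A_ack=2000 B_seq=2000 B_ack=1084
After event 1: A_seq=1084 A_ack=2056 B_seq=2056 B_ack=1084
After event 2: A_seq=1149 A_ack=2056 B_seq=2056 B_ack=1084
After event 3: A_seq=1217 A_ack=2056 B_seq=2056 B_ack=1084

1217 2056 2056 1084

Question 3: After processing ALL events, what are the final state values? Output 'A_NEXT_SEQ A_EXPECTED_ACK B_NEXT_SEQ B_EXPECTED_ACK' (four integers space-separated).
Answer: 1217 2056 2056 1217

Derivation:
After event 0: A_seq=1084 A_ack=2000 B_seq=2000 B_ack=1084
After event 1: A_seq=1084 A_ack=2056 B_seq=2056 B_ack=1084
After event 2: A_seq=1149 A_ack=2056 B_seq=2056 B_ack=1084
After event 3: A_seq=1217 A_ack=2056 B_seq=2056 B_ack=1084
After event 4: A_seq=1217 A_ack=2056 B_seq=2056 B_ack=1217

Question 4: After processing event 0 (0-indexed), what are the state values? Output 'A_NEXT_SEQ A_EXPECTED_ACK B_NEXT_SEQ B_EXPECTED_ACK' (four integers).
After event 0: A_seq=1084 A_ack=2000 B_seq=2000 B_ack=1084

1084 2000 2000 1084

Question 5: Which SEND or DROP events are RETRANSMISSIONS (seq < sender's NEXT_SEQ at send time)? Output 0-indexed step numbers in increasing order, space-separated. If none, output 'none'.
Step 0: SEND seq=1000 -> fresh
Step 1: SEND seq=2000 -> fresh
Step 2: DROP seq=1084 -> fresh
Step 3: SEND seq=1149 -> fresh
Step 4: SEND seq=1084 -> retransmit

Answer: 4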